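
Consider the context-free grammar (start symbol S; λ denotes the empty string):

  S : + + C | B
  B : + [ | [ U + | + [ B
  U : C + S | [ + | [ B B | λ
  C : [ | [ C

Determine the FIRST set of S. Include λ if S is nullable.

{ +, [ }

S : + + C contributes {+}.
From S : B: add FIRST(B) = { +, [ }.
Union: FIRST(S) = { +, [ }.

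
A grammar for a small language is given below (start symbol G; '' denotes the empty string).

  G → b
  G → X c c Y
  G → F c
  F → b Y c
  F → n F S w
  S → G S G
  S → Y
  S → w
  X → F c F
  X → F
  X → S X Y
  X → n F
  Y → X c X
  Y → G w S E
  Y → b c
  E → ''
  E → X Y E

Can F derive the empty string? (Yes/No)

Nullable nonterminals: E.
No production of F has an RHS whose symbols are all nullable, so F is not nullable.

No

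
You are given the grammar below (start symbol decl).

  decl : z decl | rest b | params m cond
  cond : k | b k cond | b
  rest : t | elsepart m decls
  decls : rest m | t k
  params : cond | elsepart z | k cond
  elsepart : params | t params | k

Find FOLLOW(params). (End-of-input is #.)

In decl : params m cond: add FIRST(m cond) = { m }.
In elsepart : params: params is at the end, add FOLLOW(elsepart) = { m, z }.
In elsepart : t params: params is at the end, add FOLLOW(elsepart) = { m, z }.
Union: FOLLOW(params) = { m, z }.

{ m, z }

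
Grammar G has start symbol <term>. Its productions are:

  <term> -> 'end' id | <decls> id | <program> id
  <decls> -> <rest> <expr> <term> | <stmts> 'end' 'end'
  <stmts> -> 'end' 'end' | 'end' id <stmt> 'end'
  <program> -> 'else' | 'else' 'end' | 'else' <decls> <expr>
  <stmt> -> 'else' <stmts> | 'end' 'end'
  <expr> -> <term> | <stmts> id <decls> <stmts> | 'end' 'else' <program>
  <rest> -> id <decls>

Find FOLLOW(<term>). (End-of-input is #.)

{ #, 'else', 'end', id }

<term> is the start symbol, so # ∈ FOLLOW(<term>).
In <decls> -> <rest> <expr> <term>: <term> is at the end, add FOLLOW(<decls>) = { 'else', 'end', id }.
In <expr> -> <term>: <term> is at the end, add FOLLOW(<expr>) = { 'else', 'end', id }.
Union: FOLLOW(<term>) = { #, 'else', 'end', id }.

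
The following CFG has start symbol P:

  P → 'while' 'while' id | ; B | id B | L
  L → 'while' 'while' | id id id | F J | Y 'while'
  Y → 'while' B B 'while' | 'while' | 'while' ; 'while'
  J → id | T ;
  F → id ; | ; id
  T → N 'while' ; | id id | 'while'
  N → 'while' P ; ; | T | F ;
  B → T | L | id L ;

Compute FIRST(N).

{ 'while', ;, id }

N → 'while' P ; ; contributes {'while'}.
From N → T: add FIRST(T) = { 'while', ;, id }.
From N → F ;: add FIRST(F) = { ;, id }.
Union: FIRST(N) = { 'while', ;, id }.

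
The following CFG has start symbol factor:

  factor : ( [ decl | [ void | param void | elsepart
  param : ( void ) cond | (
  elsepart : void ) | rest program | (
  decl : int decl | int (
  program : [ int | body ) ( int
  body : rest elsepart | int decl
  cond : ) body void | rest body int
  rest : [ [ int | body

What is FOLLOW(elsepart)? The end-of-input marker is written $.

In factor : elsepart: elsepart is at the end, add FOLLOW(factor) = { $ }.
In body : rest elsepart: elsepart is at the end, add FOLLOW(body) = { (, ), [, int, void }.
Union: FOLLOW(elsepart) = { $, (, ), [, int, void }.

{ $, (, ), [, int, void }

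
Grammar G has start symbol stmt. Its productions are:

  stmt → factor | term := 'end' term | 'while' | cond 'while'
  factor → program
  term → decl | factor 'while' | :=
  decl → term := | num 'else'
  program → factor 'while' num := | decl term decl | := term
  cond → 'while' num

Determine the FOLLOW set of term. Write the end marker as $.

In stmt → term := 'end' term: add FIRST(:= 'end' term) = { := }.
In stmt → term := 'end' term: term is at the end, add FOLLOW(stmt) = { $ }.
In decl → term :=: add FIRST(:=) = { := }.
In program → decl term decl: add FIRST(decl) = { :=, num }.
In program → := term: term is at the end, add FOLLOW(program) = { $, 'while' }.
Union: FOLLOW(term) = { $, 'while', :=, num }.

{ $, 'while', :=, num }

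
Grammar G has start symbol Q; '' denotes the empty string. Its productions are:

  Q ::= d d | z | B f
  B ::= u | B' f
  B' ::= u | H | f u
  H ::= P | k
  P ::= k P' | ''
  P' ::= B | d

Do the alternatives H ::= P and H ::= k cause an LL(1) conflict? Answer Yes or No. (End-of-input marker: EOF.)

FIRST(P) = { k, '' } and FIRST(k) = { k }.
Both contain k, so the two alternatives are not disjoint — LL(1) conflict.

Yes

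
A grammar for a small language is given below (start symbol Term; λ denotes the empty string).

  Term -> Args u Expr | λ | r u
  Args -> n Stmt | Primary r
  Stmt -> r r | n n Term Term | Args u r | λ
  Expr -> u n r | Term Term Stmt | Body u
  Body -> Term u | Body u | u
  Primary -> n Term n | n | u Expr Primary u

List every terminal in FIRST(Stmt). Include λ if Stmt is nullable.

Stmt -> r r contributes {r}.
Stmt -> n n Term Term contributes {n}.
From Stmt -> Args u r: add FIRST(Args) = { n, u }.
Stmt -> λ contributes λ.
Union: FIRST(Stmt) = { n, r, u, λ }.

{ n, r, u, λ }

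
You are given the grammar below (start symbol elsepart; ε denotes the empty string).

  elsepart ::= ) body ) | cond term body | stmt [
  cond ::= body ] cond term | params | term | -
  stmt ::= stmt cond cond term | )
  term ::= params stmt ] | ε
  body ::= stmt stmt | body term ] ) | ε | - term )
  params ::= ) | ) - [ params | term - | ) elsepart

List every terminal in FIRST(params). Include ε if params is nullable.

{ ), - }

params ::= ) contributes {)}.
params ::= ) - [ params contributes {)}.
From params ::= term -: term nullable, take FIRST(term) ∪ {-} = { ), - }.
params ::= ) elsepart contributes {)}.
Union: FIRST(params) = { ), - }.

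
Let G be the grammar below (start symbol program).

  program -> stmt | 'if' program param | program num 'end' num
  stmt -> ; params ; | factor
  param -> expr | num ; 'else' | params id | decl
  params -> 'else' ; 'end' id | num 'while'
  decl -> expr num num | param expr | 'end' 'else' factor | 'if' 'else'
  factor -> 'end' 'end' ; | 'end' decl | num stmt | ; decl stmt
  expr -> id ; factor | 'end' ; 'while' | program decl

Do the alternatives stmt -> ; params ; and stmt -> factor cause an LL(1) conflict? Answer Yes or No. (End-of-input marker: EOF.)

FIRST(; params ;) = { ; } and FIRST(factor) = { 'end', ;, num }.
Both contain ;, so the two alternatives are not disjoint — LL(1) conflict.

Yes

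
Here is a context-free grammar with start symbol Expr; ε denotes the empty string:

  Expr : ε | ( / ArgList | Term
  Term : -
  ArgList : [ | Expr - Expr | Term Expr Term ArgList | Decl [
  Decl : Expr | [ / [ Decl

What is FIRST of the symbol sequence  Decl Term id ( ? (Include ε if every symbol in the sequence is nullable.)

{ (, -, [ }

Add FIRST(Decl)\{ε} = { (, -, [ }; Decl is nullable, continue.
Add FIRST(Term) = { - }; Term is not nullable, stop.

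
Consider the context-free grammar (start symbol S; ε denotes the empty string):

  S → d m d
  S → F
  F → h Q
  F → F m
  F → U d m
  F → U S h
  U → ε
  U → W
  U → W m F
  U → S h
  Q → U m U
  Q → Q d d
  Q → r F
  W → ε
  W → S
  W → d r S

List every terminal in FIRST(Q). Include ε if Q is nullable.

{ d, h, m, r }

From Q → U m U: U nullable, take FIRST(U) ∪ {m} = { d, h, m }.
From Q → Q d d: add FIRST(Q) = { d, h, m, r }.
Q → r F contributes {r}.
Union: FIRST(Q) = { d, h, m, r }.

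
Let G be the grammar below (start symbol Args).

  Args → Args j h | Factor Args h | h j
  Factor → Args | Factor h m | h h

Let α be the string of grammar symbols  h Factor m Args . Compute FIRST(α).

{ h }

h is a terminal; add {h} and stop.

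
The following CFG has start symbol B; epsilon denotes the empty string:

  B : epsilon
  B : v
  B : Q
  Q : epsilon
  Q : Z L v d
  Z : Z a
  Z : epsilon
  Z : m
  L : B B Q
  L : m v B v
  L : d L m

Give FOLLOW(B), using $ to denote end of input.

{ $, a, d, m, v }

B is the start symbol, so $ ∈ FOLLOW(B).
In L : B B Q: add FIRST(B Q)\{epsilon} = { a, d, m, v }.
  Since B Q is nullable, also add FOLLOW(L) = { m, v }.
In L : B B Q: add FIRST(Q)\{epsilon} = { a, d, m, v }.
  Since Q is nullable, also add FOLLOW(L) = { m, v }.
In L : m v B v: add FIRST(v) = { v }.
Union: FOLLOW(B) = { $, a, d, m, v }.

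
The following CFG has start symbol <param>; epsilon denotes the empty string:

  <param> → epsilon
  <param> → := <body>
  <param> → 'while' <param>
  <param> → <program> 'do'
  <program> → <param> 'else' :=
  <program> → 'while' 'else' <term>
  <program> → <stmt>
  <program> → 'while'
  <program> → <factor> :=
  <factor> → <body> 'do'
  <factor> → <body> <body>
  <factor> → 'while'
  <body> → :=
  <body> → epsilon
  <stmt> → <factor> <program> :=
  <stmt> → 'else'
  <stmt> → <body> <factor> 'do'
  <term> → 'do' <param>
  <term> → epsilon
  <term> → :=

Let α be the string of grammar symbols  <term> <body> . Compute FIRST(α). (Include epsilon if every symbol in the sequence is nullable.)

Add FIRST(<term>)\{epsilon} = { 'do', := }; <term> is nullable, continue.
Add FIRST(<body>)\{epsilon} = { := }; <body> is nullable, continue.
Every symbol is nullable, so include epsilon.

{ 'do', :=, epsilon }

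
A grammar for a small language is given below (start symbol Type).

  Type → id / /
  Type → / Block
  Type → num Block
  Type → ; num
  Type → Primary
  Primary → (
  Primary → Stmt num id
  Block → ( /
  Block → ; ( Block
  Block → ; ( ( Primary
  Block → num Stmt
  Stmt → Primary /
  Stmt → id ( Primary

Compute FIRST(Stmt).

{ (, id }

From Stmt → Primary /: add FIRST(Primary) = { (, id }.
Stmt → id ( Primary contributes {id}.
Union: FIRST(Stmt) = { (, id }.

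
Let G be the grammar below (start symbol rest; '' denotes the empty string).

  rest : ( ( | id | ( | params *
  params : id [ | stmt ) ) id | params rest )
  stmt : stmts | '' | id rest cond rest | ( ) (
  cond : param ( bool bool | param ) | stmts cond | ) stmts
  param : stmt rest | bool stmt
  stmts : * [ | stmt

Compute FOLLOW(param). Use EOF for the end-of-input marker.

{ (, ) }

In cond : param ( bool bool: add FIRST(( bool bool) = { ( }.
In cond : param ): add FIRST()) = { ) }.
Union: FOLLOW(param) = { (, ) }.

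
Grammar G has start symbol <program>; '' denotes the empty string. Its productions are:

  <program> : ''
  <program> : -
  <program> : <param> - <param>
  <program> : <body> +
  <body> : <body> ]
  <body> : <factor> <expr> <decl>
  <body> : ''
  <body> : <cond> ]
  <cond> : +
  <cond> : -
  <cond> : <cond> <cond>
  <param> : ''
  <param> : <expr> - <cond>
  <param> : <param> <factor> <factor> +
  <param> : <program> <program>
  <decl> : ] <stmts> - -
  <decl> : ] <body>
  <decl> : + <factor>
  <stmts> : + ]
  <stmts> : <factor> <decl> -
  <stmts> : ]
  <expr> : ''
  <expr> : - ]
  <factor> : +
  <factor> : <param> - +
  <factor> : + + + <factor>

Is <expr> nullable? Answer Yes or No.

Yes

<expr> has an ''-production, so <expr> ⇒ ''.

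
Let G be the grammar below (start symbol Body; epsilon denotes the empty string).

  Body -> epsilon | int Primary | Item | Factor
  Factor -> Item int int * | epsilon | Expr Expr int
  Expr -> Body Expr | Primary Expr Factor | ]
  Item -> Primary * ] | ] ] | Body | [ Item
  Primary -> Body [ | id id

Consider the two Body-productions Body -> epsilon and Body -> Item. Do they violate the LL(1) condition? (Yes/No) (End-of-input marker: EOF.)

Yes

FIRST(epsilon) = { epsilon } and FIRST(Item) = { [, ], id, int, epsilon }.
Both alternatives are nullable, violating the LL(1) condition.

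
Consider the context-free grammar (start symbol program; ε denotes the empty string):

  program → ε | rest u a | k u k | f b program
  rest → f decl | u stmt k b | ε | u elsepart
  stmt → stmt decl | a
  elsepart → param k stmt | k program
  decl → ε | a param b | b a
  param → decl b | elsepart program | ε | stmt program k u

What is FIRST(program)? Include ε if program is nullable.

{ f, k, u, ε }

program → ε contributes ε.
From program → rest u a: rest nullable, take FIRST(rest) ∪ {u} = { f, u }.
program → k u k contributes {k}.
program → f b program contributes {f}.
Union: FIRST(program) = { f, k, u, ε }.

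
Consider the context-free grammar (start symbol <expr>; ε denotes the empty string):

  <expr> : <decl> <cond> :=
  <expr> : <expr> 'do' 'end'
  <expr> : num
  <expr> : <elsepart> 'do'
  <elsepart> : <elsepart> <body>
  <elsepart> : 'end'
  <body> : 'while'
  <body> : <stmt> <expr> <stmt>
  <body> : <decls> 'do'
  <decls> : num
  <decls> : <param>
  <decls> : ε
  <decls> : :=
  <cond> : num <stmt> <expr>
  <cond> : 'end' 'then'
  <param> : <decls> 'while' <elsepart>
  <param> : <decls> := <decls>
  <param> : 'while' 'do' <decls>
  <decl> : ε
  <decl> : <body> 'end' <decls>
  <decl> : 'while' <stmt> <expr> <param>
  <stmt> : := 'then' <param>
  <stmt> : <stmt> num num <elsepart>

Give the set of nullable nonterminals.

Directly nullable (have an ε-production): <decls>, <decl>.
No other nonterminal has a production whose RHS symbols are all nullable.

{ <decl>, <decls> }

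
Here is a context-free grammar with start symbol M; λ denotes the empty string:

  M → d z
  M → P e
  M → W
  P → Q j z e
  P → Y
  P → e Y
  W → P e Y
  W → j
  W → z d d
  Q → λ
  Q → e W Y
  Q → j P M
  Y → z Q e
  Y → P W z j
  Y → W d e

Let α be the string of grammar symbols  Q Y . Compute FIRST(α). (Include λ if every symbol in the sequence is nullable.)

Add FIRST(Q)\{λ} = { e, j }; Q is nullable, continue.
Add FIRST(Y) = { e, j, z }; Y is not nullable, stop.

{ e, j, z }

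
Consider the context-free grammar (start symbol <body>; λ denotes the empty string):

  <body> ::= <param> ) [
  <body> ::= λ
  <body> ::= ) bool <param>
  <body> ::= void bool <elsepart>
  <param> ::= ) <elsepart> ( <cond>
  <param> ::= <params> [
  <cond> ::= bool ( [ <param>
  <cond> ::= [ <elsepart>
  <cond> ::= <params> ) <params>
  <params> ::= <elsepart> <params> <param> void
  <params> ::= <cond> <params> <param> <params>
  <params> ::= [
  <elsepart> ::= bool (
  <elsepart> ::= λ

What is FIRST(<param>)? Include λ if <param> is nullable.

<param> ::= ) <elsepart> ( <cond> contributes {)}.
From <param> ::= <params> [: add FIRST(<params>) = { [, bool }.
Union: FIRST(<param>) = { ), [, bool }.

{ ), [, bool }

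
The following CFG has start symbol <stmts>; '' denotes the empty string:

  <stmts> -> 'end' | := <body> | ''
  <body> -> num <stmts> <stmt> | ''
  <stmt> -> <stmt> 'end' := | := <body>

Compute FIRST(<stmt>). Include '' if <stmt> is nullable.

From <stmt> -> <stmt> 'end' :=: add FIRST(<stmt>) = { := }.
<stmt> -> := <body> contributes {:=}.
Union: FIRST(<stmt>) = { := }.

{ := }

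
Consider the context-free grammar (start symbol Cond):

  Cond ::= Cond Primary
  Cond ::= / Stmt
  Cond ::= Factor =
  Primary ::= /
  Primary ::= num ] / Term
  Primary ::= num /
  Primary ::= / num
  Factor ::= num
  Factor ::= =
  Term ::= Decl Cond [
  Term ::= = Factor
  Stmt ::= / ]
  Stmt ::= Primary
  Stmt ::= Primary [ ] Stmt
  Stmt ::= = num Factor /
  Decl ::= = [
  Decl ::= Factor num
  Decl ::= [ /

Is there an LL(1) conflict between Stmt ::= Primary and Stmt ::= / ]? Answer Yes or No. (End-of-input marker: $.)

FIRST(Primary) = { /, num } and FIRST(/ ]) = { / }.
Both contain /, so the two alternatives are not disjoint — LL(1) conflict.

Yes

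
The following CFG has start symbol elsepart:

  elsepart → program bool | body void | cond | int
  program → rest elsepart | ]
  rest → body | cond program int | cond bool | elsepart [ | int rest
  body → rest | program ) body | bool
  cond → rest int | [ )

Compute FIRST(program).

From program → rest elsepart: add FIRST(rest) = { [, ], bool, int }.
program → ] contributes {]}.
Union: FIRST(program) = { [, ], bool, int }.

{ [, ], bool, int }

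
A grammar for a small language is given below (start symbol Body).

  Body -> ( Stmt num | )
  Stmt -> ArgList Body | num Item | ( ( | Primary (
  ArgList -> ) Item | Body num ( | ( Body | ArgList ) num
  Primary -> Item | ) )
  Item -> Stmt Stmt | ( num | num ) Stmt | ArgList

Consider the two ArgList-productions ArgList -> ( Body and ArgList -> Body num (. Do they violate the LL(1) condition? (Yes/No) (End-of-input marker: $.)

FIRST(( Body) = { ( } and FIRST(Body num () = { (, ) }.
Both contain (, so the two alternatives are not disjoint — LL(1) conflict.

Yes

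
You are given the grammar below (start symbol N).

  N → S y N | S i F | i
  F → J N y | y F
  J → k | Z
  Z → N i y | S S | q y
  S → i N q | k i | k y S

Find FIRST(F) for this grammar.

{ i, k, q, y }

From F → J N y: add FIRST(J) = { i, k, q }.
F → y F contributes {y}.
Union: FIRST(F) = { i, k, q, y }.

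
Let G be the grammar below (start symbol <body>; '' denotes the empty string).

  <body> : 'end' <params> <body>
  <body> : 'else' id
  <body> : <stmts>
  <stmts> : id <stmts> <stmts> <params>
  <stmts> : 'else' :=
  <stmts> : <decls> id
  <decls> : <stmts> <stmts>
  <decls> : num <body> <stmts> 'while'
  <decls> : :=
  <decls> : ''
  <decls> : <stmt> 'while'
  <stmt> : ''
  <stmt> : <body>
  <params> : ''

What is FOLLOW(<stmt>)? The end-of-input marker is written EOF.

{ 'while' }

In <decls> : <stmt> 'while': add FIRST('while') = { 'while' }.
Union: FOLLOW(<stmt>) = { 'while' }.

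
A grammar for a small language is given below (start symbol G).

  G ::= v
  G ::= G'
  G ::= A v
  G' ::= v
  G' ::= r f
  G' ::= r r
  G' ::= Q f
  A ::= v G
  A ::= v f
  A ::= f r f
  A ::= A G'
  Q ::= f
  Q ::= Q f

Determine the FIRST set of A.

{ f, v }

A ::= v G contributes {v}.
A ::= v f contributes {v}.
A ::= f r f contributes {f}.
From A ::= A G': add FIRST(A) = { f, v }.
Union: FIRST(A) = { f, v }.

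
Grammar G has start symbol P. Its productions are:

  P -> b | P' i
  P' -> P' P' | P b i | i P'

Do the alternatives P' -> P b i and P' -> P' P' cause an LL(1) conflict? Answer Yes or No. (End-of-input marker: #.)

Yes

FIRST(P b i) = { b, i } and FIRST(P' P') = { b, i }.
Both contain b, so the two alternatives are not disjoint — LL(1) conflict.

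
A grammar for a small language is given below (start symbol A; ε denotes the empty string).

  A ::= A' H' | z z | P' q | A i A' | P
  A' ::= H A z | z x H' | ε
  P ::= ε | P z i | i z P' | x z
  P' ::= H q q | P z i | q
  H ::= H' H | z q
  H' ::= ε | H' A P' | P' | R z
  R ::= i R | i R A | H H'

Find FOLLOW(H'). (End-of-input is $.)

{ $, i, q, x, z }

In A ::= A' H': H' is at the end, add FOLLOW(A) = { $, i, q, x, z }.
In A' ::= z x H': H' is at the end, add FOLLOW(A') = { $, i, q, x, z }.
In H ::= H' H: add FIRST(H) = { i, q, x, z }.
In H' ::= H' A P': add FIRST(A P') = { i, q, x, z }.
In R ::= H H': H' is at the end, add FOLLOW(R) = { i, q, x, z }.
Union: FOLLOW(H') = { $, i, q, x, z }.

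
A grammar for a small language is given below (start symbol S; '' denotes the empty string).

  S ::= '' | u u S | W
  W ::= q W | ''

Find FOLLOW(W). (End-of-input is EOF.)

In S ::= W: W is at the end, add FOLLOW(S) = { EOF }.
In W ::= q W: W is at the end, add FOLLOW(W) = { EOF }.
Union: FOLLOW(W) = { EOF }.

{ EOF }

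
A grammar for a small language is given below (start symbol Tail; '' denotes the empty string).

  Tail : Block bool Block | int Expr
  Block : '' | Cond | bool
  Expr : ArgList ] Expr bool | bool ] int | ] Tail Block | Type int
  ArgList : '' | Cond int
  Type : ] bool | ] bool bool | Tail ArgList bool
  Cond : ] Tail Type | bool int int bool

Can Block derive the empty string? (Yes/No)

Yes

Block has an ''-production, so Block ⇒ ''.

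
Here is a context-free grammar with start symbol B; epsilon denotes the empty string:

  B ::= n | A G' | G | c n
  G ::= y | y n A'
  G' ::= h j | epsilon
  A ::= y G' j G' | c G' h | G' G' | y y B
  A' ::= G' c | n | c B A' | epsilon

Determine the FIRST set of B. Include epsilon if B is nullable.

{ c, h, n, y, epsilon }

B ::= n contributes {n}.
From B ::= A G': A, G' nullable, take FIRST(A) ∪ FIRST(G') = { c, h, y }; also epsilon since the whole RHS is nullable.
From B ::= G: add FIRST(G) = { y }.
B ::= c n contributes {c}.
Union: FIRST(B) = { c, h, n, y, epsilon }.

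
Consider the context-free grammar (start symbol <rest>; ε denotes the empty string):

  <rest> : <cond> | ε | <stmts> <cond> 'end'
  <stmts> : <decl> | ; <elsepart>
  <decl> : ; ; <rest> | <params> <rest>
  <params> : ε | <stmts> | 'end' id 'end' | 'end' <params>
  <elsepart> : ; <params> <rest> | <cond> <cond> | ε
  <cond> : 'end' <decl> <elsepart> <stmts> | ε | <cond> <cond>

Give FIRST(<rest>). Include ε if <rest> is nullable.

From <rest> : <cond>: add FIRST(<cond>) = { 'end', ε } (including ε since <cond> is nullable).
<rest> : ε contributes ε.
From <rest> : <stmts> <cond> 'end': <stmts>, <cond> nullable, take FIRST(<stmts>) ∪ FIRST(<cond>) ∪ {'end'} = { 'end', ; }.
Union: FIRST(<rest>) = { 'end', ;, ε }.

{ 'end', ;, ε }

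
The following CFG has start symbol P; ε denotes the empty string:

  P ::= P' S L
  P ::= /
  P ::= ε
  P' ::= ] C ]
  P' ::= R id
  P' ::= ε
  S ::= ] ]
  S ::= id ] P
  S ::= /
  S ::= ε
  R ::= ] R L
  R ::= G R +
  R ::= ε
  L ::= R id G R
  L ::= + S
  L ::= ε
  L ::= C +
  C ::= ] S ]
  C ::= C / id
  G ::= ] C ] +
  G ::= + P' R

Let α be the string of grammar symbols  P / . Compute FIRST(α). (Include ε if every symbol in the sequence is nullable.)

{ +, /, ], id }

Add FIRST(P)\{ε} = { +, /, ], id }; P is nullable, continue.
/ is a terminal; add {/} and stop.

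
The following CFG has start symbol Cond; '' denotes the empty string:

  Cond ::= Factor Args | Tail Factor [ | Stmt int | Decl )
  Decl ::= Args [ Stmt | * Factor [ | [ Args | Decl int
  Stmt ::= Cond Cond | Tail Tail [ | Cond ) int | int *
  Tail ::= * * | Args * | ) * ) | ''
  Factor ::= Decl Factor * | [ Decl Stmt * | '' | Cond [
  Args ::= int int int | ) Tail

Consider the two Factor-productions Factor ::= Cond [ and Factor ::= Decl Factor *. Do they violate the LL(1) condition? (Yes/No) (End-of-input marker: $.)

Yes

FIRST(Cond [) = { ), *, [, int } and FIRST(Decl Factor *) = { ), *, [, int }.
Both contain ), so the two alternatives are not disjoint — LL(1) conflict.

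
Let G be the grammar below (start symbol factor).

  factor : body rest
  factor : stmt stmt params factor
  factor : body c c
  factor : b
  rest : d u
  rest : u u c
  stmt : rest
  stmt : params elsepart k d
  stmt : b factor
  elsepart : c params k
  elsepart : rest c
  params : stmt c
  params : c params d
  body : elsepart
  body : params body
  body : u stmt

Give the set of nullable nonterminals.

{ } (none)

No nonterminal has an empty production or an RHS whose symbols are all nullable.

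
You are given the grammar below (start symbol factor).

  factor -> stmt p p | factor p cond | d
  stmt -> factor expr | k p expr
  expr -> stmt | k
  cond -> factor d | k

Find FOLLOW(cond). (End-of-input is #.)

{ #, d, k, p }

In factor -> factor p cond: cond is at the end, add FOLLOW(factor) = { #, d, k, p }.
Union: FOLLOW(cond) = { #, d, k, p }.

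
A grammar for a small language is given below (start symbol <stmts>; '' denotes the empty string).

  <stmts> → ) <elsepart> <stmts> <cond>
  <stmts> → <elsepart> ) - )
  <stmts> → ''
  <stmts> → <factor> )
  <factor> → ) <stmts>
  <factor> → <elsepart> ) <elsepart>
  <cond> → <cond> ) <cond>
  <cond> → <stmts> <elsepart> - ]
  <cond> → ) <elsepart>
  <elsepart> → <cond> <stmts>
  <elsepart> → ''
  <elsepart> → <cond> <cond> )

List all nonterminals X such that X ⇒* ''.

Directly nullable (have an ''-production): <stmts>, <elsepart>.
No other nonterminal has a production whose RHS symbols are all nullable.

{ <elsepart>, <stmts> }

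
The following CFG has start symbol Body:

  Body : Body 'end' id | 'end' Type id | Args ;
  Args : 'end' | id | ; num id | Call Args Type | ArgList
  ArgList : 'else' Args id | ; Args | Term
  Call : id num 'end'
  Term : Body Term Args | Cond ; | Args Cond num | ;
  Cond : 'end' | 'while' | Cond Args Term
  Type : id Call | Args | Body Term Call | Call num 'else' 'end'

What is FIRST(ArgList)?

ArgList : 'else' Args id contributes {'else'}.
ArgList : ; Args contributes {;}.
From ArgList : Term: add FIRST(Term) = { 'else', 'end', 'while', ;, id }.
Union: FIRST(ArgList) = { 'else', 'end', 'while', ;, id }.

{ 'else', 'end', 'while', ;, id }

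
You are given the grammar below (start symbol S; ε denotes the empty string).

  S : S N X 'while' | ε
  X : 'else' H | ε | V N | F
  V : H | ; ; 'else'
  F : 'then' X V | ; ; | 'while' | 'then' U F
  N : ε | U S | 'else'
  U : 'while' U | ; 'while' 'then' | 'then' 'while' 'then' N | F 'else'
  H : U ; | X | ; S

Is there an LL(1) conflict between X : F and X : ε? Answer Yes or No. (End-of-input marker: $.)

Yes

FIRST(F) = { 'then', 'while', ; } and FIRST(ε) = { ε }.
The second alternative is nullable and FOLLOW(X) = { 'else', 'then', 'while', ; } shares 'then' with FIRST of the first — conflict.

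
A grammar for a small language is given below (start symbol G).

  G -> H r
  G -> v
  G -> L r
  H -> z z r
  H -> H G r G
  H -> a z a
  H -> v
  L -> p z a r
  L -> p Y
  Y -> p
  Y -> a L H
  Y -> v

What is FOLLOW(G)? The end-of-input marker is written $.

G is the start symbol, so $ ∈ FOLLOW(G).
In H -> H G r G: add FIRST(r G) = { r }.
In H -> H G r G: G is at the end, add FOLLOW(H) = { a, p, r, v, z }.
Union: FOLLOW(G) = { $, a, p, r, v, z }.

{ $, a, p, r, v, z }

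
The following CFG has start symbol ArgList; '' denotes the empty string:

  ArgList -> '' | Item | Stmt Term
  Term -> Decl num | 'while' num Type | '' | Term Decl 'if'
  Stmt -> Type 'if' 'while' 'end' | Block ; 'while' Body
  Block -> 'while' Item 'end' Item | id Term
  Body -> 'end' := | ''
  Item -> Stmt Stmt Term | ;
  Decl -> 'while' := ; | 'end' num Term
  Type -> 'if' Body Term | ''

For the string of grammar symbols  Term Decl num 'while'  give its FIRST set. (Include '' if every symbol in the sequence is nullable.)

Add FIRST(Term)\{''} = { 'end', 'while' }; Term is nullable, continue.
Add FIRST(Decl) = { 'end', 'while' }; Decl is not nullable, stop.

{ 'end', 'while' }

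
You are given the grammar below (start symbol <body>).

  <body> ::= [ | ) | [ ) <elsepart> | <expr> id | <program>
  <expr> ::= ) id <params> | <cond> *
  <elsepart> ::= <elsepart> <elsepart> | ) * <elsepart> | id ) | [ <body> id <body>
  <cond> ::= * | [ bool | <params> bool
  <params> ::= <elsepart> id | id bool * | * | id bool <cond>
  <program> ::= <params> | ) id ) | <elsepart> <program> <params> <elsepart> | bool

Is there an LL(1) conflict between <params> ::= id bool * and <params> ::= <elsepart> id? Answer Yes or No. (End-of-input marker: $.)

FIRST(id bool *) = { id } and FIRST(<elsepart> id) = { ), [, id }.
Both contain id, so the two alternatives are not disjoint — LL(1) conflict.

Yes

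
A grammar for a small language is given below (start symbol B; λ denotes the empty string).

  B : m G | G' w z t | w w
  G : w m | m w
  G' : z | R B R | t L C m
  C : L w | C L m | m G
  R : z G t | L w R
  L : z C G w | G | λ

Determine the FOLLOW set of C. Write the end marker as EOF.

In G' : t L C m: add FIRST(m) = { m }.
In C : C L m: add FIRST(L m) = { m, w, z }.
In L : z C G w: add FIRST(G w) = { m, w }.
Union: FOLLOW(C) = { m, w, z }.

{ m, w, z }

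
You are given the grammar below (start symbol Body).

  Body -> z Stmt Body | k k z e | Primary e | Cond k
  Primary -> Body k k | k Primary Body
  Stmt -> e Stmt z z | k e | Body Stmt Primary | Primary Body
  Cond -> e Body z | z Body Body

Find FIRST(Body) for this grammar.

{ e, k, z }

Body -> z Stmt Body contributes {z}.
Body -> k k z e contributes {k}.
From Body -> Primary e: add FIRST(Primary) = { e, k, z }.
From Body -> Cond k: add FIRST(Cond) = { e, z }.
Union: FIRST(Body) = { e, k, z }.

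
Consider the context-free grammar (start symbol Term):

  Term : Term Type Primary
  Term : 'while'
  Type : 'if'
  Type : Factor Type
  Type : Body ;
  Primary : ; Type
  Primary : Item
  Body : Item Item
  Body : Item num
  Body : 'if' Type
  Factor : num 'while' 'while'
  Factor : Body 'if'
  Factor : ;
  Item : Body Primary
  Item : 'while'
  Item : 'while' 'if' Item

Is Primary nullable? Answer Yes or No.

No

No nonterminal in this grammar is nullable.
No production of Primary has an RHS whose symbols are all nullable, so Primary is not nullable.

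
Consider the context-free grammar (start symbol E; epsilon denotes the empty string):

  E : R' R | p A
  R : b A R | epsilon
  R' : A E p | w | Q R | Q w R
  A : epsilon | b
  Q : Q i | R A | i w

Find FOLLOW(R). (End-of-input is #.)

In E : R' R: R is at the end, add FOLLOW(E) = { #, p }.
In R : b A R: R is at the end, add FOLLOW(R) = { #, b, i, p, w }.
In R' : Q R: R is at the end, add FOLLOW(R') = { #, b, p }.
In R' : Q w R: R is at the end, add FOLLOW(R') = { #, b, p }.
In Q : R A: add FIRST(A)\{epsilon} = { b }.
  Since A is nullable, also add FOLLOW(Q) = { #, b, i, p, w }.
Union: FOLLOW(R) = { #, b, i, p, w }.

{ #, b, i, p, w }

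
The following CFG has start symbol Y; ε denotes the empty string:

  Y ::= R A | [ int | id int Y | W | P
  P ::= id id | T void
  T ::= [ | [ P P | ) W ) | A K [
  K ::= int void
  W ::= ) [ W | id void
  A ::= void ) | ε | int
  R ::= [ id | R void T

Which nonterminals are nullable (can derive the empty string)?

Directly nullable (have an ε-production): A.
No other nonterminal has a production whose RHS symbols are all nullable.

{ A }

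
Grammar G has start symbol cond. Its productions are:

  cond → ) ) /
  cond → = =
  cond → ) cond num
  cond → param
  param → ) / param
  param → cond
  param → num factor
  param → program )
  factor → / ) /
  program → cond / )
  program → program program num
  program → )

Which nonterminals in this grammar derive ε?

{ } (none)

No nonterminal has an empty production or an RHS whose symbols are all nullable.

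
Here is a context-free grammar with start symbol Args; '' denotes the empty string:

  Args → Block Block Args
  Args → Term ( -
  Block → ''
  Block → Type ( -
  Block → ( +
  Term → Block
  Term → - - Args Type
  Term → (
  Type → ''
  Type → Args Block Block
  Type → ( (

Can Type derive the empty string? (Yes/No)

Yes

Type has an ''-production, so Type ⇒ ''.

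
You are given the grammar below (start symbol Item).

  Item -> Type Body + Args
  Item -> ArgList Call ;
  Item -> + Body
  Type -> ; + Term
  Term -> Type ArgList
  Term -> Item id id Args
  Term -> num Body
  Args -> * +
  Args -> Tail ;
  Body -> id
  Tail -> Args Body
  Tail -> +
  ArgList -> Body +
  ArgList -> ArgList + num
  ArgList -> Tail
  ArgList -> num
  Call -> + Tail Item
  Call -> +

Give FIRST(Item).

From Item -> Type Body + Args: add FIRST(Type) = { ; }.
From Item -> ArgList Call ;: add FIRST(ArgList) = { *, +, id, num }.
Item -> + Body contributes {+}.
Union: FIRST(Item) = { *, +, ;, id, num }.

{ *, +, ;, id, num }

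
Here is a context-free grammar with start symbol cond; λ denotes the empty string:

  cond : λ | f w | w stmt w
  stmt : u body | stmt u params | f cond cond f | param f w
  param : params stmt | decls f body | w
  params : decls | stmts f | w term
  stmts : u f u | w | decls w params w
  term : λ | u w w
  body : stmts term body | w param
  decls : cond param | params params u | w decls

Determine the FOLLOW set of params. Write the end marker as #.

In stmt : stmt u params: params is at the end, add FOLLOW(stmt) = { f, u, w }.
In param : params stmt: add FIRST(stmt) = { f, u, w }.
In stmts : decls w params w: add FIRST(w) = { w }.
In decls : params params u: add FIRST(params u) = { f, u, w }.
In decls : params params u: add FIRST(u) = { u }.
Union: FOLLOW(params) = { f, u, w }.

{ f, u, w }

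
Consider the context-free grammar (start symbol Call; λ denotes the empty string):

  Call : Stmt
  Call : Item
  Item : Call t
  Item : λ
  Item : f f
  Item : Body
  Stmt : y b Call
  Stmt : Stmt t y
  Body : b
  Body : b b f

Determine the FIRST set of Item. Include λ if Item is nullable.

{ b, f, t, y, λ }

From Item : Call t: Call nullable, take FIRST(Call) ∪ {t} = { b, f, t, y }.
Item : λ contributes λ.
Item : f f contributes {f}.
From Item : Body: add FIRST(Body) = { b }.
Union: FIRST(Item) = { b, f, t, y, λ }.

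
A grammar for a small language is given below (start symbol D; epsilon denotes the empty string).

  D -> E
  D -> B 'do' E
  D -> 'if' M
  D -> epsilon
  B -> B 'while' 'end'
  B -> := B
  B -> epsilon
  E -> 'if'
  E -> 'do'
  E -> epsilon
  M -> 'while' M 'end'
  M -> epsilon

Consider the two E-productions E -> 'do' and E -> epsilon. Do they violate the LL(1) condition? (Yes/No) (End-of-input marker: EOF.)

FIRST('do') = { 'do' } and FIRST(epsilon) = { epsilon }.
The second is nullable but FOLLOW(E) = { EOF } is disjoint from FIRST of the first.

No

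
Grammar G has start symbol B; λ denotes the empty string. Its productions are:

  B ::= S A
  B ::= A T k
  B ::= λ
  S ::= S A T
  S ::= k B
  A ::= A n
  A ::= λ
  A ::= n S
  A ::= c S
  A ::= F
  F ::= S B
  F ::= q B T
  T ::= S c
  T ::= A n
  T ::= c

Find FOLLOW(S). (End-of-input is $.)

{ $, c, k, n, q }

In B ::= S A: add FIRST(A)\{λ} = { c, k, n, q }.
  Since A is nullable, also add FOLLOW(B) = { $, c, k, n, q }.
In S ::= S A T: add FIRST(A T) = { c, k, n, q }.
In A ::= n S: S is at the end, add FOLLOW(A) = { $, c, k, n, q }.
In A ::= c S: S is at the end, add FOLLOW(A) = { $, c, k, n, q }.
In F ::= S B: add FIRST(B)\{λ} = { c, k, n, q }.
  Since B is nullable, also add FOLLOW(F) = { $, c, k, n, q }.
In T ::= S c: add FIRST(c) = { c }.
Union: FOLLOW(S) = { $, c, k, n, q }.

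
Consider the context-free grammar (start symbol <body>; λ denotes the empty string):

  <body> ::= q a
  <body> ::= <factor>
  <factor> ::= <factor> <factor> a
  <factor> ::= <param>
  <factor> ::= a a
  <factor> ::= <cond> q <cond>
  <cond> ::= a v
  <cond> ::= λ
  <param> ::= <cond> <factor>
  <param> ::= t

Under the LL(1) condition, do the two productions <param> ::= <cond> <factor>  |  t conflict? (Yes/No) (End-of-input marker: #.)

Yes

FIRST(<cond> <factor>) = { a, q, t } and FIRST(t) = { t }.
Both contain t, so the two alternatives are not disjoint — LL(1) conflict.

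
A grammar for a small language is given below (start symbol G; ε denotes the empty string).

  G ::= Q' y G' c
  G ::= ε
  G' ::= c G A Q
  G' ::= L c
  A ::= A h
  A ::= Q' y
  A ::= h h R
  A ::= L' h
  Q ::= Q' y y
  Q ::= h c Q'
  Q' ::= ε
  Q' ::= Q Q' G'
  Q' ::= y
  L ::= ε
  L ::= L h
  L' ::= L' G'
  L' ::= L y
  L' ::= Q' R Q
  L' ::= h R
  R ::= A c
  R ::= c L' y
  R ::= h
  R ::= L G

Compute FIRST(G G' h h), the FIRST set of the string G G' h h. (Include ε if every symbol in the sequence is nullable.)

{ c, h, y }

Add FIRST(G)\{ε} = { h, y }; G is nullable, continue.
Add FIRST(G') = { c, h }; G' is not nullable, stop.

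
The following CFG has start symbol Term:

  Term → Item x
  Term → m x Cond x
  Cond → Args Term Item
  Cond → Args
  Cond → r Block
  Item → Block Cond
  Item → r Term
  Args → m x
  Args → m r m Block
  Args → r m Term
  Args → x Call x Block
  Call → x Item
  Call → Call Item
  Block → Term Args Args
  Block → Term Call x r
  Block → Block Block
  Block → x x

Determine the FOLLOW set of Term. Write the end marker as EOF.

{ EOF, m, r, x }

Term is the start symbol, so EOF ∈ FOLLOW(Term).
In Cond → Args Term Item: add FIRST(Item) = { m, r, x }.
In Item → r Term: Term is at the end, add FOLLOW(Item) = { m, r, x }.
In Args → r m Term: Term is at the end, add FOLLOW(Args) = { m, r, x }.
In Block → Term Args Args: add FIRST(Args Args) = { m, r, x }.
In Block → Term Call x r: add FIRST(Call x r) = { x }.
Union: FOLLOW(Term) = { EOF, m, r, x }.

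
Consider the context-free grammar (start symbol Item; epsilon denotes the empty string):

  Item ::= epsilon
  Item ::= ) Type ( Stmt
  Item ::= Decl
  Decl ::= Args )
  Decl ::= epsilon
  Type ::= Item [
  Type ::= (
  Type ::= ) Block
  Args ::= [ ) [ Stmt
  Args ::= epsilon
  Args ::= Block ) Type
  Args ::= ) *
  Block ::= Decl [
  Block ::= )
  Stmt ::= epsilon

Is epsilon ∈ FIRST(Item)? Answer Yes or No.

Item has an epsilon-production, so Item ⇒ epsilon.

Yes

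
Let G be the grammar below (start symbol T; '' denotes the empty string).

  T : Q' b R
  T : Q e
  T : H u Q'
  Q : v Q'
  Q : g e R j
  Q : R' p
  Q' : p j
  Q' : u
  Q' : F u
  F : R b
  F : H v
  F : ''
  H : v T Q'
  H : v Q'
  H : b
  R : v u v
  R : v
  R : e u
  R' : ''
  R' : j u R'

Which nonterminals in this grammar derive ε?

Directly nullable (have an ''-production): F, R'.
No other nonterminal has a production whose RHS symbols are all nullable.

{ F, R' }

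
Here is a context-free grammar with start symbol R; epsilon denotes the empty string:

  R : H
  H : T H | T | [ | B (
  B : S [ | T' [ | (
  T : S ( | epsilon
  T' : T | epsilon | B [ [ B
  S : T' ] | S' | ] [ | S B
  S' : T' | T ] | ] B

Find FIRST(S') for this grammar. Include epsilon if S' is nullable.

{ (, [, ], epsilon }

From S' : T': add FIRST(T') = { (, [, ], epsilon } (including epsilon since T' is nullable).
From S' : T ]: T nullable, take FIRST(T) ∪ {]} = { (, [, ] }.
S' : ] B contributes {]}.
Union: FIRST(S') = { (, [, ], epsilon }.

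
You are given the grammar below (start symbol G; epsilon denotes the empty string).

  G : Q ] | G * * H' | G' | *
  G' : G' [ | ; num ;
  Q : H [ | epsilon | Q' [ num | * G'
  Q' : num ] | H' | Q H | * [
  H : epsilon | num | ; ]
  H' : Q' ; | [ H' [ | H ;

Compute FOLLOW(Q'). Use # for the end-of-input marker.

{ ;, [ }

In Q : Q' [ num: add FIRST([ num) = { [ }.
In H' : Q' ;: add FIRST(;) = { ; }.
Union: FOLLOW(Q') = { ;, [ }.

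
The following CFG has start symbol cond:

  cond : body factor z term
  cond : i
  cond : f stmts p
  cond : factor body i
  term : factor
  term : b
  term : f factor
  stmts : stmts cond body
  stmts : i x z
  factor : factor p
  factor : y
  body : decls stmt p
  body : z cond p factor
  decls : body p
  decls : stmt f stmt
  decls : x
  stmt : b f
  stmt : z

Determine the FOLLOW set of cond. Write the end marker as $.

cond is the start symbol, so $ ∈ FOLLOW(cond).
In stmts : stmts cond body: add FIRST(body) = { b, x, z }.
In body : z cond p factor: add FIRST(p factor) = { p }.
Union: FOLLOW(cond) = { $, b, p, x, z }.

{ $, b, p, x, z }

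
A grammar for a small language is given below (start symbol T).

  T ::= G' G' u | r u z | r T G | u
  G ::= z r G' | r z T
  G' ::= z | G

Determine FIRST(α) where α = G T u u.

{ r, z }

Add FIRST(G) = { r, z }; G is not nullable, stop.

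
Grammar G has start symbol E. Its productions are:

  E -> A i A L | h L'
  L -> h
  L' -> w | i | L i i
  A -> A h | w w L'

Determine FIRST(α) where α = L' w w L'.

{ h, i, w }

Add FIRST(L') = { h, i, w }; L' is not nullable, stop.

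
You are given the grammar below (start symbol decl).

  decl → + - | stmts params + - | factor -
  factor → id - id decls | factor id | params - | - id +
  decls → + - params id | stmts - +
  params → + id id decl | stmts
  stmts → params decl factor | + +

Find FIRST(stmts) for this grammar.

From stmts → params decl factor: add FIRST(params) = { + }.
stmts → + + contributes {+}.
Union: FIRST(stmts) = { + }.

{ + }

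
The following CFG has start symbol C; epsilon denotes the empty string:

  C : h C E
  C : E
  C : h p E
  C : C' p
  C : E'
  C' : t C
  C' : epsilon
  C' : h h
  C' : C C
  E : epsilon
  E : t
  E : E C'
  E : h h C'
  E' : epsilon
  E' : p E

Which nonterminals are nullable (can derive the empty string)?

Directly nullable (have an epsilon-production): C', E, E'.
C : E with every symbol nullable, so C is nullable.

{ C, C', E, E' }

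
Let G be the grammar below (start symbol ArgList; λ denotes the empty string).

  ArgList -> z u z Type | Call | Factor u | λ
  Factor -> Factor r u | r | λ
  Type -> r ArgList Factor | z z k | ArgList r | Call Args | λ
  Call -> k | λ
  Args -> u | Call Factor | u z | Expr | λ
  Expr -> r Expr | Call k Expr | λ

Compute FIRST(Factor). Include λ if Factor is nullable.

From Factor -> Factor r u: Factor nullable, take FIRST(Factor) ∪ {r} = { r }.
Factor -> r contributes {r}.
Factor -> λ contributes λ.
Union: FIRST(Factor) = { r, λ }.

{ r, λ }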